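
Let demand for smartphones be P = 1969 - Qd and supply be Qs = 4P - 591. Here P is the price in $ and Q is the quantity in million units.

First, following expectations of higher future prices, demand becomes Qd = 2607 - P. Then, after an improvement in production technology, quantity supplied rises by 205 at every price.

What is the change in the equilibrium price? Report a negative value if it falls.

+86.6

Original equilibrium: 1969 - P = 4P - 591 gives 2560 = 5P, so P = 512 and Q = 1457.
The new curves are Qd = 2607 - P (demand) and Qs = 4P - 386 (supply).
New equilibrium: 2607 - P = 4P - 386 ⇒ 2993 = 5P ⇒ P = 598.6, Q = 2008.4.
ΔP = 598.6 − 512 = +86.6.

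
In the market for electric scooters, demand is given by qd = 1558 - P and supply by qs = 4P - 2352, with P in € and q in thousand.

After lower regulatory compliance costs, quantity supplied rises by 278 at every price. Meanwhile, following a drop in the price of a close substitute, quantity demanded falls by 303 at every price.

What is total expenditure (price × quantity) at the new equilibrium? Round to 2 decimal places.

392289.36

Initially, 1558 - P = 4P - 2352, so 3910 = 5P and P = 782, q = 776.
The new curves are qd = 1255 - P (demand) and qs = 4P - 2074 (supply).
Equate the new curves: 1255 - P = 4P - 2074, giving 3329 = 5P, P = 665.8, q = 589.2.
New expenditure = 665.8 × 589.2 = 392289.36.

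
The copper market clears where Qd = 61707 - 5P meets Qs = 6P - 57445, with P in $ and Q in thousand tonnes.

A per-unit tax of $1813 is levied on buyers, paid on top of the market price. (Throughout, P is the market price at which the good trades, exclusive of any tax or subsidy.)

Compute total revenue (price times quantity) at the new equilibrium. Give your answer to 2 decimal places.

Before the shock: 61707 - 5P = 6P - 57445 ⇒ 119152 = 11P ⇒ P = 10832, Q = 7547.
Since buyers pay the price plus the tax, the effective demand curve becomes Qd = 52642 - 5P.
Clearing the new market: 52642 - 5P = 6P - 57445, so P = 110087/11 ≈ 10007.9091 and Q = 28627/11 ≈ 2602.4545.
New expenditure = 10007.9091 × 2602.4545 = 26045128.50.

26045128.50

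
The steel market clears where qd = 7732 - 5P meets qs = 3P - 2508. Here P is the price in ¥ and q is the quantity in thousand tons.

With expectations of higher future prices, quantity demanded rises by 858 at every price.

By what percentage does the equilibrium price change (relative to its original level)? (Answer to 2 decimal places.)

+8.38

Solve the original market: 7732 - 5P = 3P - 2508, hence P = 1280 and q = 1332.
The new curves are qd = 8590 - 5P (demand) and qs = 3P - 2508 (supply).
New equilibrium: 8590 - 5P = 3P - 2508 ⇒ 11098 = 8P ⇒ P = 1387.25, q = 1653.75.
%ΔP = (1387.25 − 1280) / 1280 × 100 = +8.38%.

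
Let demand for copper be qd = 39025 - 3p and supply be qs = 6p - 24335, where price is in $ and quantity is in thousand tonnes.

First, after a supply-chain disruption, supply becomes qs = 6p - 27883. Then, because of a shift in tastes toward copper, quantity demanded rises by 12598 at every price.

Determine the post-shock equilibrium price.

8834

Initially, 39025 - 3p = 6p - 24335, so 63360 = 9p and p = 7040, q = 17905.
With the change applied: demand qd = 51623 - 3p, supply qs = 6p - 27883.
Clearing the new market: 51623 - 3p = 6p - 27883, so p = 8834 and q = 25121.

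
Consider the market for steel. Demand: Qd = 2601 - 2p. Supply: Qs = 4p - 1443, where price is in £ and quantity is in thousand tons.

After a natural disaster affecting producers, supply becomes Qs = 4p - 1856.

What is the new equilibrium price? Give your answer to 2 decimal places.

742.83

Initially, 2601 - 2p = 4p - 1443, so 4044 = 6p and p = 674, Q = 1253.
The new curves are Qd = 2601 - 2p (demand) and Qs = 4p - 1856 (supply).
Setting them equal: 2601 - 2p = 4p - 1856 → 4457 = 6p, so p = 4457/6 ≈ 742.8333 and Q = 3346/3 ≈ 1115.3333.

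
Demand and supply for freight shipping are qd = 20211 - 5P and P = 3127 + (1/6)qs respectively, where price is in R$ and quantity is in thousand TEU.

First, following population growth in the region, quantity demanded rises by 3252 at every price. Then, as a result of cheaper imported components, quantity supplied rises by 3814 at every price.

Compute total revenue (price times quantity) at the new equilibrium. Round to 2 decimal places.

Solve the original market: 20211 - 5P = 6P - 18762, hence P = 3543 and q = 2496.
With the change applied: demand qd = 23463 - 5P, supply qs = 6P - 14948.
Clearing the new market: 23463 - 5P = 6P - 14948, so P = 38411/11 ≈ 3491.9091 and q = 66038/11 ≈ 6003.4545.
New expenditure = 3491.9091 × 6003.4545 = 20963517.50.

20963517.50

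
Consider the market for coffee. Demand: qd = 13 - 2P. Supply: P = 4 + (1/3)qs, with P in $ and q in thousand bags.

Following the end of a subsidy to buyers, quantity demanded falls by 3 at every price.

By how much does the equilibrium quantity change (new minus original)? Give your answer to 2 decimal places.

-1.80

Initially, 13 - 2P = 3P - 12, so 25 = 5P and P = 5, q = 3.
The new curves are qd = 10 - 2P (demand) and qs = 3P - 12 (supply).
New equilibrium: 10 - 2P = 3P - 12 ⇒ 22 = 5P ⇒ P = 4.4, q = 1.2.
Δq = 1.2 − 3 = -1.80.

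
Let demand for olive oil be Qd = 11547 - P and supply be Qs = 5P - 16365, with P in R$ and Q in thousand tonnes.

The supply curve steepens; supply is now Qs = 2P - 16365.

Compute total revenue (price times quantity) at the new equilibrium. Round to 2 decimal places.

20868872.00

Initially, 11547 - P = 5P - 16365, so 27912 = 6P and P = 4652, Q = 6895.
With the change applied: demand Qd = 11547 - P, supply Qs = 2P - 16365.
Setting them equal: 11547 - P = 2P - 16365 → 27912 = 3P, so P = 9304 and Q = 2243.
New expenditure = 9304 × 2243 = 20868872.00.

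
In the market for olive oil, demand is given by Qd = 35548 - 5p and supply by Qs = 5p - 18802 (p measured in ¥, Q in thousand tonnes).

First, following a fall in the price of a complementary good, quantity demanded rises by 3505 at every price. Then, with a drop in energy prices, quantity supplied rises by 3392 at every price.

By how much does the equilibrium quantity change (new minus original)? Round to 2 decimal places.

+3448.50

Original equilibrium: 35548 - 5p = 5p - 18802 gives 54350 = 10p, so p = 5435 and Q = 8373.
The new curves are Qd = 39053 - 5p (demand) and Qs = 5p - 15410 (supply).
Equate the new curves: 39053 - 5p = 5p - 15410, giving 54463 = 10p, p = 5446.3, Q = 11821.5.
ΔQ = 11821.5 − 8373 = +3448.50.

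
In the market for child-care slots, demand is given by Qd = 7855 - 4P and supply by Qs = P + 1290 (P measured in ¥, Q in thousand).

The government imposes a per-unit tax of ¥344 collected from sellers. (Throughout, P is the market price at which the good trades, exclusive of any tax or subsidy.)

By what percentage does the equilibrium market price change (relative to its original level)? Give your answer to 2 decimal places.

+5.24

Solve the original market: 7855 - 4P = P + 1290, hence P = 1313 and Q = 2603.
Since sellers keep the price net of the tax, the effective supply curve becomes Qs = P + 946.
New equilibrium: 7855 - 4P = P + 946 ⇒ 6909 = 5P ⇒ P = 1381.8, Q = 2327.8.
%ΔP = (1381.8 − 1313) / 1313 × 100 = +5.24%.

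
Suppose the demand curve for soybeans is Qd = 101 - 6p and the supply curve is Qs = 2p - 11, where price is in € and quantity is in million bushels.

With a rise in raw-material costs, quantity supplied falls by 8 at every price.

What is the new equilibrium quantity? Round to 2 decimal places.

11.00

Before the shock: 101 - 6p = 2p - 11 ⇒ 112 = 8p ⇒ p = 14, Q = 17.
The shock moves the curves to Qd = 101 - 6p and Qs = 2p - 19.
Clearing the new market: 101 - 6p = 2p - 19, so p = 15 and Q = 11.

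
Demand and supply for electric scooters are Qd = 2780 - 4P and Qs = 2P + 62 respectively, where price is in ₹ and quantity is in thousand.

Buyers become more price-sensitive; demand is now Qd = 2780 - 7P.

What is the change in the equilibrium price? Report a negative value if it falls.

Initially, 2780 - 4P = 2P + 62, so 2718 = 6P and P = 453, Q = 968.
The new curves are Qd = 2780 - 7P (demand) and Qs = 2P + 62 (supply).
New equilibrium: 2780 - 7P = 2P + 62 ⇒ 2718 = 9P ⇒ P = 302, Q = 666.
ΔP = 302 − 453 = -151.

-151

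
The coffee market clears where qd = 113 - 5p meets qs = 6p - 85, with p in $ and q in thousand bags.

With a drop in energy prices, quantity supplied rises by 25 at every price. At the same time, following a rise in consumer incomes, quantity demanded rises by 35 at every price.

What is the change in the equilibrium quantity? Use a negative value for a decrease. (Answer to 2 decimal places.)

Initially, 113 - 5p = 6p - 85, so 198 = 11p and p = 18, q = 23.
The shock moves the curves to qd = 148 - 5p and qs = 6p - 60.
Setting them equal: 148 - 5p = 6p - 60 → 208 = 11p, so p = 208/11 ≈ 18.9091 and q = 588/11 ≈ 53.4545.
Δq = 53.4545 − 23 = +30.45.

+30.45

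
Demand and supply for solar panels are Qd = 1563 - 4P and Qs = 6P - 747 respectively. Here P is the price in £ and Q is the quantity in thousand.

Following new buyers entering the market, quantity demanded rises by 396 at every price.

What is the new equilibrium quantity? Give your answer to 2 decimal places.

876.60

Initially, 1563 - 4P = 6P - 747, so 2310 = 10P and P = 231, Q = 639.
With the change applied: demand Qd = 1959 - 4P, supply Qs = 6P - 747.
Equate the new curves: 1959 - 4P = 6P - 747, giving 2706 = 10P, P = 270.6, Q = 876.6.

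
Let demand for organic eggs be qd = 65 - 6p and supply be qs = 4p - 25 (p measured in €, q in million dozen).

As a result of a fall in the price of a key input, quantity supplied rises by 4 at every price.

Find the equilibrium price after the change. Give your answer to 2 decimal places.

Before the shock: 65 - 6p = 4p - 25 ⇒ 90 = 10p ⇒ p = 9, q = 11.
The new curves are qd = 65 - 6p (demand) and qs = 4p - 21 (supply).
Setting them equal: 65 - 6p = 4p - 21 → 86 = 10p, so p = 8.6 and q = 13.4.

8.60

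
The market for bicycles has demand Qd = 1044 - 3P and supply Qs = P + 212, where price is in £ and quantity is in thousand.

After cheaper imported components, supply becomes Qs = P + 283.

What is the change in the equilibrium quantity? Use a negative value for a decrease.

Before the shock: 1044 - 3P = P + 212 ⇒ 832 = 4P ⇒ P = 208, Q = 420.
After the shift, demand is Qd = 1044 - 3P and supply is Qs = P + 283.
Clearing the new market: 1044 - 3P = P + 283, so P = 190.25 and Q = 473.25.
ΔQ = 473.25 − 420 = +53.25.

+53.25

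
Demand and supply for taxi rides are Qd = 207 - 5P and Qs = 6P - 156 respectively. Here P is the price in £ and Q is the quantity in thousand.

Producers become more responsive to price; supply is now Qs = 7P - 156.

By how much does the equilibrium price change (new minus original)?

-2.75

Before the shock: 207 - 5P = 6P - 156 ⇒ 363 = 11P ⇒ P = 33, Q = 42.
The new curves are Qd = 207 - 5P (demand) and Qs = 7P - 156 (supply).
Clearing the new market: 207 - 5P = 7P - 156, so P = 30.25 and Q = 55.75.
ΔP = 30.25 − 33 = -2.75.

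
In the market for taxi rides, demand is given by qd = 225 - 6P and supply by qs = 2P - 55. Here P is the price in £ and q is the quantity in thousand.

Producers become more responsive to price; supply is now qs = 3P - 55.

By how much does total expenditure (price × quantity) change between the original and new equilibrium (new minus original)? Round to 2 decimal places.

Initially, 225 - 6P = 2P - 55, so 280 = 8P and P = 35, q = 15.
After the shift, demand is qd = 225 - 6P and supply is qs = 3P - 55.
Setting them equal: 225 - 6P = 3P - 55 → 280 = 9P, so P = 280/9 ≈ 31.1111 and q = 115/3 ≈ 38.3333.
Expenditure moves from 35×15 = 525 to 31.1111×38.3333 = 1192.5926; change = +667.59.

+667.59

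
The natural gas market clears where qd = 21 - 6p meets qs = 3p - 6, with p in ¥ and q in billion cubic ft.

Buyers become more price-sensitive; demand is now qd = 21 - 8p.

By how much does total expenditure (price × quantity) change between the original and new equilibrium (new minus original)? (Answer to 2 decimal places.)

Solve the original market: 21 - 6p = 3p - 6, hence p = 3 and q = 3.
After the shift, demand is qd = 21 - 8p and supply is qs = 3p - 6.
New equilibrium: 21 - 8p = 3p - 6 ⇒ 27 = 11p ⇒ p = 27/11 ≈ 2.4545, q = 15/11 ≈ 1.3636.
Expenditure moves from 3×3 = 9 to 2.4545×1.3636 = 3.3471; change = -5.65.

-5.65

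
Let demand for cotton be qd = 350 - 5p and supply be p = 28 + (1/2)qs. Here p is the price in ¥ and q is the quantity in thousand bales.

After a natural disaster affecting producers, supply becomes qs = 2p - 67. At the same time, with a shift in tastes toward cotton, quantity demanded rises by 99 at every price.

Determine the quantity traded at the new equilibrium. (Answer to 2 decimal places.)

Before the shock: 350 - 5p = 2p - 56 ⇒ 406 = 7p ⇒ p = 58, q = 60.
The new curves are qd = 449 - 5p (demand) and qs = 2p - 67 (supply).
Clearing the new market: 449 - 5p = 2p - 67, so p = 516/7 ≈ 73.7143 and q = 563/7 ≈ 80.4286.

80.43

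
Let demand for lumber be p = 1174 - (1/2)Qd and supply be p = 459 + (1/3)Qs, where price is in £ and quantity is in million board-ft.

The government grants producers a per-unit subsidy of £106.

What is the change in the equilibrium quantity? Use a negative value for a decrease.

+127.2

Initially, 2348 - 2p = 3p - 1377, so 3725 = 5p and p = 745, Q = 858.
Since sellers receive the price plus the subsidy, the effective supply curve becomes Qs = 3p - 1059.
Equate the new curves: 2348 - 2p = 3p - 1059, giving 3407 = 5p, p = 681.4, Q = 985.2.
ΔQ = 985.2 − 858 = +127.2.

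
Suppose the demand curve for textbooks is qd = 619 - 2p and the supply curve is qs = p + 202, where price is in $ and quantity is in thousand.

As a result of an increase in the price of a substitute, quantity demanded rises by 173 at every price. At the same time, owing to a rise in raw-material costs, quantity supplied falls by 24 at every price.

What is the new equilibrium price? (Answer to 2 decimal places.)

204.67

Original equilibrium: 619 - 2p = p + 202 gives 417 = 3p, so p = 139 and q = 341.
With the change applied: demand qd = 792 - 2p, supply qs = p + 178.
Clearing the new market: 792 - 2p = p + 178, so p = 614/3 ≈ 204.6667 and q = 1148/3 ≈ 382.6667.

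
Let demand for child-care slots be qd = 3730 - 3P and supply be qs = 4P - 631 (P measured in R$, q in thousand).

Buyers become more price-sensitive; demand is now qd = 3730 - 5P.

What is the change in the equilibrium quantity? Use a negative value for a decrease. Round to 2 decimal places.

Original equilibrium: 3730 - 3P = 4P - 631 gives 4361 = 7P, so P = 623 and q = 1861.
The new curves are qd = 3730 - 5P (demand) and qs = 4P - 631 (supply).
Equate the new curves: 3730 - 5P = 4P - 631, giving 4361 = 9P, P = 4361/9 ≈ 484.5556, q = 11765/9 ≈ 1307.2222.
Δq = 1307.2222 − 1861 = -553.78.

-553.78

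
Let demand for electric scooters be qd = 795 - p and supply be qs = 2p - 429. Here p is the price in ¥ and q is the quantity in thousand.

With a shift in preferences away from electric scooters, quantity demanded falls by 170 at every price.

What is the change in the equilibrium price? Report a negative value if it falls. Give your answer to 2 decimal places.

Before the shock: 795 - p = 2p - 429 ⇒ 1224 = 3p ⇒ p = 408, q = 387.
After the shift, demand is qd = 625 - p and supply is qs = 2p - 429.
Clearing the new market: 625 - p = 2p - 429, so p = 1054/3 ≈ 351.3333 and q = 821/3 ≈ 273.6667.
Δp = 351.3333 − 408 = -56.67.

-56.67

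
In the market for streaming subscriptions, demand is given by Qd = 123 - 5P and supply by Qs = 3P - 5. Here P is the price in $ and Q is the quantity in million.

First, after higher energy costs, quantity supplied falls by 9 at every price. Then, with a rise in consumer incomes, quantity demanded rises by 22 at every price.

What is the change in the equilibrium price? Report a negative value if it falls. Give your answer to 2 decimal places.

+3.88

Initially, 123 - 5P = 3P - 5, so 128 = 8P and P = 16, Q = 43.
With the change applied: demand Qd = 145 - 5P, supply Qs = 3P - 14.
Clearing the new market: 145 - 5P = 3P - 14, so P = 19.875 and Q = 45.625.
ΔP = 19.875 − 16 = +3.88.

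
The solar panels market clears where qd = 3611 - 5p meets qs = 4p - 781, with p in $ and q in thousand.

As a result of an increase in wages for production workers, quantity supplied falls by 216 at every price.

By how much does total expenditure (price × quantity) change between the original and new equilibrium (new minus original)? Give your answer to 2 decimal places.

-33336.00

Solve the original market: 3611 - 5p = 4p - 781, hence p = 488 and q = 1171.
After the shift, demand is qd = 3611 - 5p and supply is qs = 4p - 997.
Setting them equal: 3611 - 5p = 4p - 997 → 4608 = 9p, so p = 512 and q = 1051.
Expenditure moves from 488×1171 = 571448 to 512×1051 = 538112; change = -33336.00.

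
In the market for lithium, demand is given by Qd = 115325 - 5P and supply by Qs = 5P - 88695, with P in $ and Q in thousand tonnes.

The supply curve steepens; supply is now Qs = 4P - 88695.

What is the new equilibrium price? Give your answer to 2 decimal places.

Initially, 115325 - 5P = 5P - 88695, so 204020 = 10P and P = 20402, Q = 13315.
With the change applied: demand Qd = 115325 - 5P, supply Qs = 4P - 88695.
Clearing the new market: 115325 - 5P = 4P - 88695, so P = 204020/9 ≈ 22668.8889 and Q = 17825/9 ≈ 1980.5556.

22668.89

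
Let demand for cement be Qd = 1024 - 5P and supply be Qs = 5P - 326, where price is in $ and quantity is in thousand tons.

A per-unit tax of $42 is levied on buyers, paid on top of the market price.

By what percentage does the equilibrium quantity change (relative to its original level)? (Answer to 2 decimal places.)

-30.09

Before the shock: 1024 - 5P = 5P - 326 ⇒ 1350 = 10P ⇒ P = 135, Q = 349.
Since buyers pay the price plus the tax, the effective demand curve becomes Qd = 814 - 5P.
Clearing the new market: 814 - 5P = 5P - 326, so P = 114 and Q = 244.
%ΔQ = (244 − 349) / 349 × 100 = -30.09%.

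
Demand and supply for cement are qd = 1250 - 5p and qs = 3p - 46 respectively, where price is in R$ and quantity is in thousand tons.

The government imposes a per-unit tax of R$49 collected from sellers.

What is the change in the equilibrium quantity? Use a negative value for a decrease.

Original equilibrium: 1250 - 5p = 3p - 46 gives 1296 = 8p, so p = 162 and q = 440.
Since sellers keep the price net of the tax, the effective supply curve becomes qs = 3p - 193.
Equate the new curves: 1250 - 5p = 3p - 193, giving 1443 = 8p, p = 180.375, q = 348.125.
Δq = 348.125 − 440 = -91.875.

-91.875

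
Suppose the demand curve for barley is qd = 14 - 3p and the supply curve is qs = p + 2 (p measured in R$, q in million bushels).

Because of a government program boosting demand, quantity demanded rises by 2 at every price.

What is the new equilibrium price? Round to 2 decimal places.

Solve the original market: 14 - 3p = p + 2, hence p = 3 and q = 5.
With the change applied: demand qd = 16 - 3p, supply qs = p + 2.
New equilibrium: 16 - 3p = p + 2 ⇒ 14 = 4p ⇒ p = 3.5, q = 5.5.

3.50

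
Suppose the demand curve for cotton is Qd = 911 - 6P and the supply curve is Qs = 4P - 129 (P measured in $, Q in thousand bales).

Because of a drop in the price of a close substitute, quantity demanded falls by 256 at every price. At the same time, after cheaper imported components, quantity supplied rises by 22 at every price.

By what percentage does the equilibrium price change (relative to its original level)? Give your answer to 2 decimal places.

Before the shock: 911 - 6P = 4P - 129 ⇒ 1040 = 10P ⇒ P = 104, Q = 287.
After the shift, demand is Qd = 655 - 6P and supply is Qs = 4P - 107.
Clearing the new market: 655 - 6P = 4P - 107, so P = 76.2 and Q = 197.8.
%ΔP = (76.2 − 104) / 104 × 100 = -26.73%.

-26.73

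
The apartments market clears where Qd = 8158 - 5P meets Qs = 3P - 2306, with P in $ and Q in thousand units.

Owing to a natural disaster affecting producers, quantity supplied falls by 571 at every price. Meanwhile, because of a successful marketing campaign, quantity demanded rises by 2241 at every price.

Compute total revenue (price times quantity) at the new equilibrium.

3487439.25

Initially, 8158 - 5P = 3P - 2306, so 10464 = 8P and P = 1308, Q = 1618.
The shock moves the curves to Qd = 10399 - 5P and Qs = 3P - 2877.
Equate the new curves: 10399 - 5P = 3P - 2877, giving 13276 = 8P, P = 1659.5, Q = 2101.5.
New expenditure = 1659.5 × 2101.5 = 3487439.25.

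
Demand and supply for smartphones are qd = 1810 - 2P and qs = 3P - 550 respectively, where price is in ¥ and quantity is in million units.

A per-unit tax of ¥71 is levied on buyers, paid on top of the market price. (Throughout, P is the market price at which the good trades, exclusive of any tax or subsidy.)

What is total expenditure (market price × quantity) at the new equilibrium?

346362.88

Before the shock: 1810 - 2P = 3P - 550 ⇒ 2360 = 5P ⇒ P = 472, q = 866.
Since buyers pay the price plus the tax, the effective demand curve becomes qd = 1668 - 2P.
Equate the new curves: 1668 - 2P = 3P - 550, giving 2218 = 5P, P = 443.6, q = 780.8.
New expenditure = 443.6 × 780.8 = 346362.88.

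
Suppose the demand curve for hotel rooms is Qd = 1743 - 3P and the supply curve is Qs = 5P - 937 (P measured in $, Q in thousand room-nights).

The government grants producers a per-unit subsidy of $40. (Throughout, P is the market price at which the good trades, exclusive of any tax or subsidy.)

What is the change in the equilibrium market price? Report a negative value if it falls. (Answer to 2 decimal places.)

-25.00

Initially, 1743 - 3P = 5P - 937, so 2680 = 8P and P = 335, Q = 738.
Since sellers receive the price plus the subsidy, the effective supply curve becomes Qs = 5P - 737.
Setting them equal: 1743 - 3P = 5P - 737 → 2480 = 8P, so P = 310 and Q = 813.
ΔP = 310 − 335 = -25.00.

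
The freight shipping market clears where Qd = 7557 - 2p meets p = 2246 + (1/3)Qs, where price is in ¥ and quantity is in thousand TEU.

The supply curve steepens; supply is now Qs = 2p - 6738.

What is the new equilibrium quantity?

Original equilibrium: 7557 - 2p = 3p - 6738 gives 14295 = 5p, so p = 2859 and Q = 1839.
The new curves are Qd = 7557 - 2p (demand) and Qs = 2p - 6738 (supply).
Setting them equal: 7557 - 2p = 2p - 6738 → 14295 = 4p, so p = 3573.75 and Q = 409.5.

409.5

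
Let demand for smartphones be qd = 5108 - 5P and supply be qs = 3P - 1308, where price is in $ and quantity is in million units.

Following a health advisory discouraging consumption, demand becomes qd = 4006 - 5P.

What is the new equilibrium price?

Before the shock: 5108 - 5P = 3P - 1308 ⇒ 6416 = 8P ⇒ P = 802, q = 1098.
After the shift, demand is qd = 4006 - 5P and supply is qs = 3P - 1308.
New equilibrium: 4006 - 5P = 3P - 1308 ⇒ 5314 = 8P ⇒ P = 664.25, q = 684.75.

664.25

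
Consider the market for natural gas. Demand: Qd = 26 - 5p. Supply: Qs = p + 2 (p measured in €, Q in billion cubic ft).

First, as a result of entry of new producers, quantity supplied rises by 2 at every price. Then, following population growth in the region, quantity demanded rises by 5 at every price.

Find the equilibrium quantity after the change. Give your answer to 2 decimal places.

8.50

Original equilibrium: 26 - 5p = p + 2 gives 24 = 6p, so p = 4 and Q = 6.
With the change applied: demand Qd = 31 - 5p, supply Qs = p + 4.
New equilibrium: 31 - 5p = p + 4 ⇒ 27 = 6p ⇒ p = 4.5, Q = 8.5.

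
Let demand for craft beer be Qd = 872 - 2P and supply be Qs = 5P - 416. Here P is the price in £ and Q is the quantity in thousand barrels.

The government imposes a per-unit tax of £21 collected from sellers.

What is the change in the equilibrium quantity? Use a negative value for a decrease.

-30

Before the shock: 872 - 2P = 5P - 416 ⇒ 1288 = 7P ⇒ P = 184, Q = 504.
Since sellers keep the price net of the tax, the effective supply curve becomes Qs = 5P - 521.
Clearing the new market: 872 - 2P = 5P - 521, so P = 199 and Q = 474.
ΔQ = 474 − 504 = -30.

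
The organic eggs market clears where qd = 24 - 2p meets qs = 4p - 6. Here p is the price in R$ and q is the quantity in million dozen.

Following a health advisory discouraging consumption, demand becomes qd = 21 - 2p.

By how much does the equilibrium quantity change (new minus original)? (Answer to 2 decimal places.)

Original equilibrium: 24 - 2p = 4p - 6 gives 30 = 6p, so p = 5 and q = 14.
The new curves are qd = 21 - 2p (demand) and qs = 4p - 6 (supply).
Clearing the new market: 21 - 2p = 4p - 6, so p = 4.5 and q = 12.
Δq = 12 − 14 = -2.00.

-2.00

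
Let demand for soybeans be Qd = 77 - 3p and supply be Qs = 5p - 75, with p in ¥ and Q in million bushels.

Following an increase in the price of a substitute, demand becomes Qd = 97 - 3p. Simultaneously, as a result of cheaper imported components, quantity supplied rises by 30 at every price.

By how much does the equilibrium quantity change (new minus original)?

Original equilibrium: 77 - 3p = 5p - 75 gives 152 = 8p, so p = 19 and Q = 20.
The shock moves the curves to Qd = 97 - 3p and Qs = 5p - 45.
Equate the new curves: 97 - 3p = 5p - 45, giving 142 = 8p, p = 17.75, Q = 43.75.
ΔQ = 43.75 − 20 = +23.75.

+23.75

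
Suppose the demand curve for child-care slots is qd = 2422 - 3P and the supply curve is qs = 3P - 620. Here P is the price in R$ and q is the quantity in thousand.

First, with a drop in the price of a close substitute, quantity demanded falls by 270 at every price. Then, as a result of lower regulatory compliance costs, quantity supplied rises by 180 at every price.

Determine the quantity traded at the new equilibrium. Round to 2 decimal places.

856.00

Before the shock: 2422 - 3P = 3P - 620 ⇒ 3042 = 6P ⇒ P = 507, q = 901.
The shock moves the curves to qd = 2152 - 3P and qs = 3P - 440.
New equilibrium: 2152 - 3P = 3P - 440 ⇒ 2592 = 6P ⇒ P = 432, q = 856.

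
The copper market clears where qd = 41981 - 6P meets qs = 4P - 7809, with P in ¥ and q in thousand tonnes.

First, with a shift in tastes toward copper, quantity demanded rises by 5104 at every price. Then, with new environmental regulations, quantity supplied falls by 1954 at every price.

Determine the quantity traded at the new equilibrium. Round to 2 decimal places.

Initially, 41981 - 6P = 4P - 7809, so 49790 = 10P and P = 4979, q = 12107.
After the shift, demand is qd = 47085 - 6P and supply is qs = 4P - 9763.
Equate the new curves: 47085 - 6P = 4P - 9763, giving 56848 = 10P, P = 5684.8, q = 12976.2.

12976.20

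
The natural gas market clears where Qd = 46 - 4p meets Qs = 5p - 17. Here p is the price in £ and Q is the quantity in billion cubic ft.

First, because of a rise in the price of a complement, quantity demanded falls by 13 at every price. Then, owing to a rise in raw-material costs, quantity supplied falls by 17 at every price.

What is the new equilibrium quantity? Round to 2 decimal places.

Before the shock: 46 - 4p = 5p - 17 ⇒ 63 = 9p ⇒ p = 7, Q = 18.
The new curves are Qd = 33 - 4p (demand) and Qs = 5p - 34 (supply).
New equilibrium: 33 - 4p = 5p - 34 ⇒ 67 = 9p ⇒ p = 67/9 ≈ 7.4444, Q = 29/9 ≈ 3.2222.

3.22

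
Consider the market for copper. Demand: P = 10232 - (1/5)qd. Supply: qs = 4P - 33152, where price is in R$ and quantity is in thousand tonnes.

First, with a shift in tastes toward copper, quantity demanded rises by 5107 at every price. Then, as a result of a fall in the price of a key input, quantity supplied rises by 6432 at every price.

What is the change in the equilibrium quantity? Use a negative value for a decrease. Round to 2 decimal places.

+5843.11

Original equilibrium: 51160 - 5P = 4P - 33152 gives 84312 = 9P, so P = 9368 and q = 4320.
After the shift, demand is qd = 56267 - 5P and supply is qs = 4P - 26720.
New equilibrium: 56267 - 5P = 4P - 26720 ⇒ 82987 = 9P ⇒ P = 82987/9 ≈ 9220.7778, q = 91468/9 ≈ 10163.1111.
Δq = 10163.1111 − 4320 = +5843.11.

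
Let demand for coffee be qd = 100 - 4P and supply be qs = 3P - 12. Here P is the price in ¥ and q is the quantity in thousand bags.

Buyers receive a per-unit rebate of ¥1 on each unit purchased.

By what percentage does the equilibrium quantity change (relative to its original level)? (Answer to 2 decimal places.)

+4.76

Solve the original market: 100 - 4P = 3P - 12, hence P = 16 and q = 36.
Since buyers' out-of-pocket price is the market price minus the rebate, the effective demand curve becomes qd = 104 - 4P.
Equate the new curves: 104 - 4P = 3P - 12, giving 116 = 7P, P = 116/7 ≈ 16.5714, q = 264/7 ≈ 37.7143.
%Δq = (37.7143 − 36) / 36 × 100 = +4.76%.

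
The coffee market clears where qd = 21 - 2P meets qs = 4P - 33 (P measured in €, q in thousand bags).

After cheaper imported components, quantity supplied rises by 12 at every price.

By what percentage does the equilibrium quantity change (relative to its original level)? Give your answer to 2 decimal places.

Solve the original market: 21 - 2P = 4P - 33, hence P = 9 and q = 3.
After the shift, demand is qd = 21 - 2P and supply is qs = 4P - 21.
Clearing the new market: 21 - 2P = 4P - 21, so P = 7 and q = 7.
%Δq = (7 − 3) / 3 × 100 = +133.33%.

+133.33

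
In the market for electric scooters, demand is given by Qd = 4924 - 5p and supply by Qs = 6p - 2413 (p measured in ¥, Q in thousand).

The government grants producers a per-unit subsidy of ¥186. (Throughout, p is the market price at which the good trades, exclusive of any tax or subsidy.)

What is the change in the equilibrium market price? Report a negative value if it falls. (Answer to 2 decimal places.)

Solve the original market: 4924 - 5p = 6p - 2413, hence p = 667 and Q = 1589.
Since sellers receive the price plus the subsidy, the effective supply curve becomes Qs = 6p - 1297.
Clearing the new market: 4924 - 5p = 6p - 1297, so p = 6221/11 ≈ 565.5455 and Q = 23059/11 ≈ 2096.2727.
Δp = 565.5455 − 667 = -101.45.

-101.45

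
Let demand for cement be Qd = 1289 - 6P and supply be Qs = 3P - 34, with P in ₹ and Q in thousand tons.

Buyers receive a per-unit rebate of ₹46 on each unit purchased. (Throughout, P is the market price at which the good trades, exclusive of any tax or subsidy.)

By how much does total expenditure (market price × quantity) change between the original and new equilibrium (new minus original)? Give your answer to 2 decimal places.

+28826.67

Original equilibrium: 1289 - 6P = 3P - 34 gives 1323 = 9P, so P = 147 and Q = 407.
Since buyers' out-of-pocket price is the market price minus the rebate, the effective demand curve becomes Qd = 1565 - 6P.
Equate the new curves: 1565 - 6P = 3P - 34, giving 1599 = 9P, P = 533/3 ≈ 177.6667, Q = 499.
Expenditure moves from 147×407 = 59829 to 177.6667×499 = 88655.6667; change = +28826.67.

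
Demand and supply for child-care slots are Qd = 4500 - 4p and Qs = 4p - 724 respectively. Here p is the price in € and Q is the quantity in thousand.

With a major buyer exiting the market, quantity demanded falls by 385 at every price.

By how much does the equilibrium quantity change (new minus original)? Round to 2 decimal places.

Original equilibrium: 4500 - 4p = 4p - 724 gives 5224 = 8p, so p = 653 and Q = 1888.
With the change applied: demand Qd = 4115 - 4p, supply Qs = 4p - 724.
Equate the new curves: 4115 - 4p = 4p - 724, giving 4839 = 8p, p = 604.875, Q = 1695.5.
ΔQ = 1695.5 − 1888 = -192.50.

-192.50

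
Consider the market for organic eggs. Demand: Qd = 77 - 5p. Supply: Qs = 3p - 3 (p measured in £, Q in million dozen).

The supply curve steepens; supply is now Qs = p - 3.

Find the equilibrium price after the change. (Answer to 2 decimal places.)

13.33

Initially, 77 - 5p = 3p - 3, so 80 = 8p and p = 10, Q = 27.
The shock moves the curves to Qd = 77 - 5p and Qs = p - 3.
Clearing the new market: 77 - 5p = p - 3, so p = 40/3 ≈ 13.3333 and Q = 31/3 ≈ 10.3333.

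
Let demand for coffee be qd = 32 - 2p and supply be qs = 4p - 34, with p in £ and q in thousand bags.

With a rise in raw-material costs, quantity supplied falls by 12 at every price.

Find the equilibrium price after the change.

Original equilibrium: 32 - 2p = 4p - 34 gives 66 = 6p, so p = 11 and q = 10.
With the change applied: demand qd = 32 - 2p, supply qs = 4p - 46.
Clearing the new market: 32 - 2p = 4p - 46, so p = 13 and q = 6.

13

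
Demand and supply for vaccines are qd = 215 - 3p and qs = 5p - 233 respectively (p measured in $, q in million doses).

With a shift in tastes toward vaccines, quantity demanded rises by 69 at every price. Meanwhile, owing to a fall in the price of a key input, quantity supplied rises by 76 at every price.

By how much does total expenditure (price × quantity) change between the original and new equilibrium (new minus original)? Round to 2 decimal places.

Initially, 215 - 3p = 5p - 233, so 448 = 8p and p = 56, q = 47.
After the shift, demand is qd = 284 - 3p and supply is qs = 5p - 157.
Setting them equal: 284 - 3p = 5p - 157 → 441 = 8p, so p = 55.125 and q = 118.625.
Expenditure moves from 56×47 = 2632 to 55.125×118.625 = 6539.203125; change = +3907.20.

+3907.20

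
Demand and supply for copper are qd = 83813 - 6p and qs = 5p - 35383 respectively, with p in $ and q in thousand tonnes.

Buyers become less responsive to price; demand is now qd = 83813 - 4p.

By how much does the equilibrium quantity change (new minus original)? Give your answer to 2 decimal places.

+12040.00

Solve the original market: 83813 - 6p = 5p - 35383, hence p = 10836 and q = 18797.
The new curves are qd = 83813 - 4p (demand) and qs = 5p - 35383 (supply).
Clearing the new market: 83813 - 4p = 5p - 35383, so p = 13244 and q = 30837.
Δq = 30837 − 18797 = +12040.00.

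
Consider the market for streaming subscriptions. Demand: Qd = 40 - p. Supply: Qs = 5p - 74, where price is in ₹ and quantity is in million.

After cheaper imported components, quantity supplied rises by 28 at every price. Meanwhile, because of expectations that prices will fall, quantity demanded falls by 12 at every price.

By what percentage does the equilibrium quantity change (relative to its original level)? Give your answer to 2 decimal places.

-25.40

Before the shock: 40 - p = 5p - 74 ⇒ 114 = 6p ⇒ p = 19, Q = 21.
The shock moves the curves to Qd = 28 - p and Qs = 5p - 46.
Setting them equal: 28 - p = 5p - 46 → 74 = 6p, so p = 37/3 ≈ 12.3333 and Q = 47/3 ≈ 15.6667.
%ΔQ = (15.6667 − 21) / 21 × 100 = -25.40%.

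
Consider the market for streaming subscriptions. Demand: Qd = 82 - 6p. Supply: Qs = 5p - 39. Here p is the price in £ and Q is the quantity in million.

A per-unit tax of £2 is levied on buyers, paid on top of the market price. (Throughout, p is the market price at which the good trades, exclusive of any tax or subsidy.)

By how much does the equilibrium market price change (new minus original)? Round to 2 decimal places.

Solve the original market: 82 - 6p = 5p - 39, hence p = 11 and Q = 16.
Since buyers pay the price plus the tax, the effective demand curve becomes Qd = 70 - 6p.
New equilibrium: 70 - 6p = 5p - 39 ⇒ 109 = 11p ⇒ p = 109/11 ≈ 9.9091, Q = 116/11 ≈ 10.5455.
Δp = 9.9091 − 11 = -1.09.

-1.09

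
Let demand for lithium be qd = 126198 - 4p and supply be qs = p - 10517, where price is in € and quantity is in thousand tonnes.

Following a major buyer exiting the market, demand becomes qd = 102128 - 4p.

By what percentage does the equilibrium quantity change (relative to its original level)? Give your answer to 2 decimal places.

-28.61

Initially, 126198 - 4p = p - 10517, so 136715 = 5p and p = 27343, q = 16826.
With the change applied: demand qd = 102128 - 4p, supply qs = p - 10517.
Clearing the new market: 102128 - 4p = p - 10517, so p = 22529 and q = 12012.
%Δq = (12012 − 16826) / 16826 × 100 = -28.61%.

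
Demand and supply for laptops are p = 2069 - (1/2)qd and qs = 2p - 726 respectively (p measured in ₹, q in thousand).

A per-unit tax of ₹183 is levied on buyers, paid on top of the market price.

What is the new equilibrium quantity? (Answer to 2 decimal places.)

1523.00

Initially, 4138 - 2p = 2p - 726, so 4864 = 4p and p = 1216, q = 1706.
Since buyers pay the price plus the tax, the effective demand curve becomes qd = 3772 - 2p.
New equilibrium: 3772 - 2p = 2p - 726 ⇒ 4498 = 4p ⇒ p = 1124.5, q = 1523.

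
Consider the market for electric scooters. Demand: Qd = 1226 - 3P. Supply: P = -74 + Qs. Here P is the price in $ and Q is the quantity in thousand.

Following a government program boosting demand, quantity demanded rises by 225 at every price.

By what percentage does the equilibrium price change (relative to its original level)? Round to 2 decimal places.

Initially, 1226 - 3P = P + 74, so 1152 = 4P and P = 288, Q = 362.
The shock moves the curves to Qd = 1451 - 3P and Qs = P + 74.
Setting them equal: 1451 - 3P = P + 74 → 1377 = 4P, so P = 344.25 and Q = 418.25.
%ΔP = (344.25 − 288) / 288 × 100 = +19.53%.

+19.53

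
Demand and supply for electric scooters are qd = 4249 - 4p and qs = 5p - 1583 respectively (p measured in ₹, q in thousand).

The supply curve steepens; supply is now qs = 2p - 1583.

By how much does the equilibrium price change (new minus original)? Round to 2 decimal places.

Solve the original market: 4249 - 4p = 5p - 1583, hence p = 648 and q = 1657.
The new curves are qd = 4249 - 4p (demand) and qs = 2p - 1583 (supply).
Equate the new curves: 4249 - 4p = 2p - 1583, giving 5832 = 6p, p = 972, q = 361.
Δp = 972 − 648 = +324.00.

+324.00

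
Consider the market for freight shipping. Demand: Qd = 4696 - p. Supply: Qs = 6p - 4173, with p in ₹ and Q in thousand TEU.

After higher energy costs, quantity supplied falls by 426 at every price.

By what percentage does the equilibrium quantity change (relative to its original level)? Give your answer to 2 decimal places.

-1.77

Before the shock: 4696 - p = 6p - 4173 ⇒ 8869 = 7p ⇒ p = 1267, Q = 3429.
The new curves are Qd = 4696 - p (demand) and Qs = 6p - 4599 (supply).
Setting them equal: 4696 - p = 6p - 4599 → 9295 = 7p, so p = 9295/7 ≈ 1327.8571 and Q = 23577/7 ≈ 3368.1429.
%ΔQ = (3368.1429 − 3429) / 3429 × 100 = -1.77%.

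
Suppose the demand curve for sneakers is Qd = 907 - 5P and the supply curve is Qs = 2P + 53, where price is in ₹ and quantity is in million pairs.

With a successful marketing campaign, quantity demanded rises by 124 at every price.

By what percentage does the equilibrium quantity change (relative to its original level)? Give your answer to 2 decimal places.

+11.93

Original equilibrium: 907 - 5P = 2P + 53 gives 854 = 7P, so P = 122 and Q = 297.
After the shift, demand is Qd = 1031 - 5P and supply is Qs = 2P + 53.
New equilibrium: 1031 - 5P = 2P + 53 ⇒ 978 = 7P ⇒ P = 978/7 ≈ 139.7143, Q = 2327/7 ≈ 332.4286.
%ΔQ = (332.4286 − 297) / 297 × 100 = +11.93%.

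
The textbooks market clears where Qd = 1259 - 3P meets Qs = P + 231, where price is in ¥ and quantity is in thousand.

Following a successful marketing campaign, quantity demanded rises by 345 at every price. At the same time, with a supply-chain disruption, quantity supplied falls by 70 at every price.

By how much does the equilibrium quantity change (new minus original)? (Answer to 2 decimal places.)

Solve the original market: 1259 - 3P = P + 231, hence P = 257 and Q = 488.
The shock moves the curves to Qd = 1604 - 3P and Qs = P + 161.
Clearing the new market: 1604 - 3P = P + 161, so P = 360.75 and Q = 521.75.
ΔQ = 521.75 − 488 = +33.75.

+33.75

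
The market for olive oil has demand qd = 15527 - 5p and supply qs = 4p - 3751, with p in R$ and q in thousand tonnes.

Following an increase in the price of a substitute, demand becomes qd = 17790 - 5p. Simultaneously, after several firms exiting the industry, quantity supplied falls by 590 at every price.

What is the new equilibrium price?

2459

Initially, 15527 - 5p = 4p - 3751, so 19278 = 9p and p = 2142, q = 4817.
The new curves are qd = 17790 - 5p (demand) and qs = 4p - 4341 (supply).
Setting them equal: 17790 - 5p = 4p - 4341 → 22131 = 9p, so p = 2459 and q = 5495.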